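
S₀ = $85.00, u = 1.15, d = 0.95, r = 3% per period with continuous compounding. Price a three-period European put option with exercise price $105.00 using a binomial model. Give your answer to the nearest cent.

Risk-neutral probability p = (e^0.03 − 0.95)/(1.15 − 0.95) = 0.0805/0.2000 = 0.4023
Terminal stock prices: S_uuu = 129.3, S_uud = 106.8, S_udd = 88.22, S_ddd = 72.88
Terminal payoffs (K − S): max(-24.27, 0) = 0, max(-1.792, 0) = 0, max(16.78, 0) = 16.78, max(32.12, 0) = 32.12
Node uu (S = 112.4): V_uu = e^(−0.03)·[0.4023·0.0000 + 0.5977·0.0000] = 0.0000
Node ud (S = 92.86): V_ud = e^(−0.03)·[0.4023·0.0000 + 0.5977·16.7806] = 9.7338
Node dd (S = 76.71): V_dd = e^(−0.03)·[0.4023·16.7806 + 0.5977·32.1231] = 25.1843
Node u (S = 97.75): V_u = e^(−0.03)·[0.4023·0.0000 + 0.5977·9.7338] = 5.6462
Node d (S = 80.75): V_d = e^(−0.03)·[0.4023·9.7338 + 0.5977·25.1843] = 18.4084
Node 0 (S = 85): V_0 = e^(−0.03)·[0.4023·5.6462 + 0.5977·18.4084] = 12.8822

$12.88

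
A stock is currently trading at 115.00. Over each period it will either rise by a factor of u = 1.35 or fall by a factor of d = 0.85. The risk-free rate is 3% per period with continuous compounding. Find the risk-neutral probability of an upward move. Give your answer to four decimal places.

Risk-neutral probability p = (e^0.03 − 0.85)/(1.35 − 0.85) = 0.1805/0.5000 = 0.3609

p = 0.3609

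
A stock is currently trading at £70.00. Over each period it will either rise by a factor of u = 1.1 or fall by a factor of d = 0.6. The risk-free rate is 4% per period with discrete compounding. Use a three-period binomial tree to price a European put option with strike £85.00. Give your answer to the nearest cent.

£10.51

Risk-neutral probability p = (1 + 0.04 − 0.6)/(1.1 − 0.6) = 0.4400/0.5000 = 0.8800
Terminal stock prices: S_uuu = 93.17, S_uud = 50.82, S_udd = 27.72, S_ddd = 15.12
Terminal payoffs (K − S): max(-8.17, 0) = 0, max(34.18, 0) = 34.18, max(57.28, 0) = 57.28, max(69.88, 0) = 69.88
Node uu (S = 84.7): V_uu = 1/1.04·[0.8800·0.0000 + 0.1200·34.1800] = 3.9438
Node ud (S = 46.2): V_ud = 1/1.04·[0.8800·34.1800 + 0.1200·57.2800] = 35.5308
Node dd (S = 25.2): V_dd = 1/1.04·[0.8800·57.2800 + 0.1200·69.8800] = 56.5308
Node u (S = 77): V_u = 1/1.04·[0.8800·3.9438 + 0.1200·35.5308] = 7.4368
Node d (S = 42): V_d = 1/1.04·[0.8800·35.5308 + 0.1200·56.5308] = 36.5873
Node 0 (S = 70): V_0 = 1/1.04·[0.8800·7.4368 + 0.1200·36.5873] = 10.5143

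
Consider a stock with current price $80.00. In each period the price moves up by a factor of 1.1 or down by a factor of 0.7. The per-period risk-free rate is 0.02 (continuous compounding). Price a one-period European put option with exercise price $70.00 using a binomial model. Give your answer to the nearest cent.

Risk-neutral probability p = (e^0.02 − 0.7)/(1.1 − 0.7) = 0.3202/0.4000 = 0.8005
Terminal stock prices: S_u = 88, S_d = 56
Terminal payoffs (K − S): max(-18, 0) = 0, max(14, 0) = 14
Node 0 (S = 80): V_0 = e^(−0.02)·[0.8005·0.0000 + 0.1995·14.0000] = 2.7376

$2.74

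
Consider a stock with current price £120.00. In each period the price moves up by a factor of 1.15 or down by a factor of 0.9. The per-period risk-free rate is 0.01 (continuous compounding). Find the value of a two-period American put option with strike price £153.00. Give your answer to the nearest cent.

Risk-neutral probability p = (e^0.01 − 0.9)/(1.15 − 0.9) = 0.1101/0.2500 = 0.4402
Terminal stock prices: S_uu = 158.7, S_ud = 124.2, S_dd = 97.2
Terminal payoffs (K − S): max(-5.7, 0) = 0, max(28.8, 0) = 28.8, max(55.8, 0) = 55.8
Node u (S = 138): continuation = e^(−0.01)·[0.4402·0.0000 + 0.5598·28.8000] = 15.9618; exercise value = 15.0000 ≤ continuation, so V_u = 15.9618
Node d (S = 108): continuation = e^(−0.01)·[0.4402·28.8000 + 0.5598·55.8000] = 43.4776; exercise value = 45.0000 > continuation, so V_d = 45.0000 (exercise)
Node 0 (S = 120): continuation = e^(−0.01)·[0.4402·15.9618 + 0.5598·45.0000] = 31.8968; exercise value = 33.0000 > continuation, so V_0 = 33.0000 (exercise)

£33.00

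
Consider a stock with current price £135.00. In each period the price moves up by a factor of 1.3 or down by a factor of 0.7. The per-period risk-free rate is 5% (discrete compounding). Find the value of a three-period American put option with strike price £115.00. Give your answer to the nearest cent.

£12.77

Risk-neutral probability p = (1 + 0.05 − 0.7)/(1.3 − 0.7) = 0.3500/0.6000 = 0.5833
Terminal stock prices: S_uuu = 296.6, S_uud = 159.7, S_udd = 85.99, S_ddd = 46.3
Terminal payoffs (K − S): max(-181.6, 0) = 0, max(-44.71, 0) = 0, max(29.01, 0) = 29.01, max(68.7, 0) = 68.7
Node uu (S = 228.2): continuation = 1/1.05·[0.5833·0.0000 + 0.4167·0.0000] = 0.0000; exercise value = 0.0000 ≤ continuation, so V_uu = 0.0000
Node ud (S = 122.8): continuation = 1/1.05·[0.5833·0.0000 + 0.4167·29.0050] = 11.5099; exercise value = 0.0000 ≤ continuation, so V_ud = 11.5099
Node dd (S = 66.15): continuation = 1/1.05·[0.5833·29.0050 + 0.4167·68.6950] = 43.3738; exercise value = 48.8500 > continuation, so V_dd = 48.8500 (exercise)
Node u (S = 175.5): continuation = 1/1.05·[0.5833·0.0000 + 0.4167·11.5099] = 4.5674; exercise value = 0.0000 ≤ continuation, so V_u = 4.5674
Node d (S = 94.5): continuation = 1/1.05·[0.5833·11.5099 + 0.4167·48.8500] = 25.7793; exercise value = 20.5000 ≤ continuation, so V_d = 25.7793
Node 0 (S = 135): continuation = 1/1.05·[0.5833·4.5674 + 0.4167·25.7793] = 12.7673; exercise value = 0.0000 ≤ continuation, so V_0 = 12.7673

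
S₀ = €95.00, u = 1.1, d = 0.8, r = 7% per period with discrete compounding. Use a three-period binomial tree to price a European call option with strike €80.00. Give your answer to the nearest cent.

€30.01

Risk-neutral probability p = (1 + 0.07 − 0.8)/(1.1 − 0.8) = 0.2700/0.3000 = 0.9000
Terminal stock prices: S_uuu = 126.4, S_uud = 91.96, S_udd = 66.88, S_ddd = 48.64
Terminal payoffs (S − K): max(46.45, 0) = 46.45, max(11.96, 0) = 11.96, max(-13.12, 0) = 0, max(-31.36, 0) = 0
Node uu (S = 115): V_uu = 1/1.07·[0.9000·46.4450 + 0.1000·11.9600] = 40.1836
Node ud (S = 83.6): V_ud = 1/1.07·[0.9000·11.9600 + 0.1000·0.0000] = 10.0598
Node dd (S = 60.8): V_dd = 1/1.07·[0.9000·0.0000 + 0.1000·0.0000] = 0.0000
Node u (S = 104.5): V_u = 1/1.07·[0.9000·40.1836 + 0.1000·10.0598] = 34.7395
Node d (S = 76): V_d = 1/1.07·[0.9000·10.0598 + 0.1000·0.0000] = 8.4615
Node 0 (S = 95): V_0 = 1/1.07·[0.9000·34.7395 + 0.1000·8.4615] = 30.0109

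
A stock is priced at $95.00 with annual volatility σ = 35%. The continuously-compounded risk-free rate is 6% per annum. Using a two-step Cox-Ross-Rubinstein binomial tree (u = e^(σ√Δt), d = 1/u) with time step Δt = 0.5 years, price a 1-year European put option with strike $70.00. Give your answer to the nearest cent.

$2.85

CRR parameters: u = e^(σ√Δt) = e^(0.35·√0.5) = 1.2808, d = 1/u = 0.7808
Per-period rate: rΔt = 0.06·0.5 = 0.03, so R = e^0.03 = 1.0305
Risk-neutral probability p = (e^0.03 − 0.7808)/(1.2808 − 0.7808) = 0.2497/0.5000 = 0.4993
Terminal stock prices: S_uu = 155.8, S_ud = 95, S_dd = 57.91
Terminal payoffs (K − S): max(-85.84, 0) = 0, max(-25, 0) = 0, max(12.09, 0) = 12.09
Node u (S = 121.7): V_u = e^(−0.03)·[0.4993·0.0000 + 0.5007·0.0000] = 0.0000
Node d (S = 74.17): V_d = e^(−0.03)·[0.4993·0.0000 + 0.5007·12.0893] = 5.8737
Node 0 (S = 95): V_0 = e^(−0.03)·[0.4993·0.0000 + 0.5007·5.8737] = 2.8538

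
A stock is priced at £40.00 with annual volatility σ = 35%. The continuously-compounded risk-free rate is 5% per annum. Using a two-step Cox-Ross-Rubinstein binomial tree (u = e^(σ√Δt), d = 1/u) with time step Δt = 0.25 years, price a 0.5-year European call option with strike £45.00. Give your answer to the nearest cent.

£2.78

CRR parameters: u = e^(σ√Δt) = e^(0.35·√0.25) = 1.1912, d = 1/u = 0.8395
Per-period rate: rΔt = 0.05·0.25 = 0.0125, so R = e^0.0125 = 1.0126
Risk-neutral probability p = (e^0.0125 − 0.8395)/(1.1912 − 0.8395) = 0.1731/0.3518 = 0.4921
Terminal stock prices: S_uu = 56.76, S_ud = 40, S_dd = 28.19
Terminal payoffs (S − K): max(11.76, 0) = 11.76, max(-5, 0) = 0, max(-16.81, 0) = 0
Node u (S = 47.65): V_u = e^(−0.0125)·[0.4921·11.7627 + 0.5079·0.0000] = 5.7167
Node d (S = 33.58): V_d = e^(−0.0125)·[0.4921·0.0000 + 0.5079·0.0000] = 0.0000
Node 0 (S = 40): V_0 = e^(−0.0125)·[0.4921·5.7167 + 0.5079·0.0000] = 2.7783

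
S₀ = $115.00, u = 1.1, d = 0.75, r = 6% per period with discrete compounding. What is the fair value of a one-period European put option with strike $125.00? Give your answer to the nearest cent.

$4.18

Risk-neutral probability p = (1 + 0.06 − 0.75)/(1.1 − 0.75) = 0.3100/0.3500 = 0.8857
Terminal stock prices: S_u = 126.5, S_d = 86.25
Terminal payoffs (K − S): max(-1.5, 0) = 0, max(38.75, 0) = 38.75
Node 0 (S = 115): V_0 = 1/1.06·[0.8857·0.0000 + 0.1143·38.7500] = 4.1779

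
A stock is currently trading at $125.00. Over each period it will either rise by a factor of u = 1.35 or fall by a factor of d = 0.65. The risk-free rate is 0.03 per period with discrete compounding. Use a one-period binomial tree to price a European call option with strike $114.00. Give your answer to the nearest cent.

$28.86

Risk-neutral probability p = (1 + 0.03 − 0.65)/(1.35 − 0.65) = 0.3800/0.7000 = 0.5429
Terminal stock prices: S_u = 168.8, S_d = 81.25
Terminal payoffs (S − K): max(54.75, 0) = 54.75, max(-32.75, 0) = 0
Node 0 (S = 125): V_0 = 1/1.03·[0.5429·54.7500 + 0.4571·0.0000] = 28.8558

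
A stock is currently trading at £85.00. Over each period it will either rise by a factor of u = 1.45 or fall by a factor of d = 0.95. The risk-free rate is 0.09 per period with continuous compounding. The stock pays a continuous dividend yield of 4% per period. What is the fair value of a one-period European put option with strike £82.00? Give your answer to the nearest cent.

Per-period risk-free factor R = e^0.09 = 1.0942; dividend-adjusted growth = e^(0.09−0.04) = 1.0513.
Risk-neutral probability p = (1.0513 − 0.95)/(1.45 − 0.95) = 0.1013/0.5000 = 0.2025
Terminal stock prices: S_u = 123.2, S_d = 80.75
Terminal payoffs (K − S): max(-41.25, 0) = 0, max(1.25, 0) = 1.25
Node 0 (S = 85): V_0 = e^(−0.09)·[0.2025·0.0000 + 0.7975·1.2500] = 0.9110

£0.91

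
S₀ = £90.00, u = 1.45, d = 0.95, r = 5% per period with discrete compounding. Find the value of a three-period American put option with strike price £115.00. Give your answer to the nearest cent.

£25.00

Risk-neutral probability p = (1 + 0.05 − 0.95)/(1.45 − 0.95) = 0.1000/0.5000 = 0.2000
Terminal stock prices: S_uuu = 274.4, S_uud = 179.8, S_udd = 117.8, S_ddd = 77.16
Terminal payoffs (K − S): max(-159.4, 0) = 0, max(-64.76, 0) = 0, max(-2.776, 0) = 0, max(37.84, 0) = 37.84
Node uu (S = 189.2): continuation = 1/1.05·[0.2000·0.0000 + 0.8000·0.0000] = 0.0000; exercise value = 0.0000 ≤ continuation, so V_uu = 0.0000
Node ud (S = 124): continuation = 1/1.05·[0.2000·0.0000 + 0.8000·0.0000] = 0.0000; exercise value = 0.0000 ≤ continuation, so V_ud = 0.0000
Node dd (S = 81.22): continuation = 1/1.05·[0.2000·0.0000 + 0.8000·37.8363] = 28.8276; exercise value = 33.7750 > continuation, so V_dd = 33.7750 (exercise)
Node u (S = 130.5): continuation = 1/1.05·[0.2000·0.0000 + 0.8000·0.0000] = 0.0000; exercise value = 0.0000 ≤ continuation, so V_u = 0.0000
Node d (S = 85.5): continuation = 1/1.05·[0.2000·0.0000 + 0.8000·33.7750] = 25.7333; exercise value = 29.5000 > continuation, so V_d = 29.5000 (exercise)
Node 0 (S = 90): continuation = 1/1.05·[0.2000·0.0000 + 0.8000·29.5000] = 22.4762; exercise value = 25.0000 > continuation, so V_0 = 25.0000 (exercise)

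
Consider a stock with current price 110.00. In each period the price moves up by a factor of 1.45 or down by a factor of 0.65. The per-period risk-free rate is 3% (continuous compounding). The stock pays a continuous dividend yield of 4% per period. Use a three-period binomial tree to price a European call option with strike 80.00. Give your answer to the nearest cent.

Per-period risk-free factor R = e^0.03 = 1.0305; dividend-adjusted growth = e^(0.03−0.04) = 0.9900.
Risk-neutral probability p = (0.9900 − 0.65)/(1.45 − 0.65) = 0.3400/0.8000 = 0.4251
Terminal stock prices: S_uuu = 335.3, S_uud = 150.3, S_udd = 67.39, S_ddd = 30.21
Terminal payoffs (S − K): max(255.3, 0) = 255.3, max(70.33, 0) = 70.33, max(-12.61, 0) = 0, max(-49.79, 0) = 0
Node uu (S = 231.3): V_uu = e^(−0.03)·[0.4251·255.3487 + 0.5749·70.3288] = 144.5709
Node ud (S = 103.7): V_ud = e^(−0.03)·[0.4251·70.3288 + 0.5749·0.0000] = 29.0106
Node dd (S = 46.48): V_dd = e^(−0.03)·[0.4251·0.0000 + 0.5749·0.0000] = 0.0000
Node u (S = 159.5): V_u = e^(−0.03)·[0.4251·144.5709 + 0.5749·29.0106] = 75.8218
Node d (S = 71.5): V_d = e^(−0.03)·[0.4251·29.0106 + 0.5749·0.0000] = 11.9669
Node 0 (S = 110): V_0 = e^(−0.03)·[0.4251·75.8218 + 0.5749·11.9669] = 37.9533

37.95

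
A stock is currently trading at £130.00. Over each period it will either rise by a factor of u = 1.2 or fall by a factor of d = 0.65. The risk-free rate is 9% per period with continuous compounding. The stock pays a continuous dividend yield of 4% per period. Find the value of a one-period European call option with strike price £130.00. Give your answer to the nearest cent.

£17.34

Per-period risk-free factor R = e^0.09 = 1.0942; dividend-adjusted growth = e^(0.09−0.04) = 1.0513.
Risk-neutral probability p = (1.0513 − 0.65)/(1.2 − 0.65) = 0.4013/0.5500 = 0.7296
Terminal stock prices: S_u = 156, S_d = 84.5
Terminal payoffs (S − K): max(26, 0) = 26, max(-45.5, 0) = 0
Node 0 (S = 130): V_0 = e^(−0.09)·[0.7296·26.0000 + 0.2704·0.0000] = 17.3365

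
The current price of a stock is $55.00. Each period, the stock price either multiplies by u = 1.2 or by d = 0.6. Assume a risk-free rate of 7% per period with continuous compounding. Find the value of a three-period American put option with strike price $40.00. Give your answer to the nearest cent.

Risk-neutral probability p = (e^0.07 − 0.6)/(1.2 − 0.6) = 0.4725/0.6000 = 0.7875
Terminal stock prices: S_uuu = 95.04, S_uud = 47.52, S_udd = 23.76, S_ddd = 11.88
Terminal payoffs (K − S): max(-55.04, 0) = 0, max(-7.52, 0) = 0, max(16.24, 0) = 16.24, max(28.12, 0) = 28.12
Node uu (S = 79.2): continuation = e^(−0.07)·[0.7875·0.0000 + 0.2125·0.0000] = 0.0000; exercise value = 0.0000 ≤ continuation, so V_uu = 0.0000
Node ud (S = 39.6): continuation = e^(−0.07)·[0.7875·0.0000 + 0.2125·16.2400] = 3.2175; exercise value = 0.4000 ≤ continuation, so V_ud = 3.2175
Node dd (S = 19.8): continuation = e^(−0.07)·[0.7875·16.2400 + 0.2125·28.1200] = 17.4958; exercise value = 20.2000 > continuation, so V_dd = 20.2000 (exercise)
Node u (S = 66): continuation = e^(−0.07)·[0.7875·0.0000 + 0.2125·3.2175] = 0.6375; exercise value = 0.0000 ≤ continuation, so V_u = 0.6375
Node d (S = 33): continuation = e^(−0.07)·[0.7875·3.2175 + 0.2125·20.2000] = 6.3646; exercise value = 7.0000 > continuation, so V_d = 7.0000 (exercise)
Node 0 (S = 55): continuation = e^(−0.07)·[0.7875·0.6375 + 0.2125·7.0000] = 1.8549; exercise value = 0.0000 ≤ continuation, so V_0 = 1.8549

$1.85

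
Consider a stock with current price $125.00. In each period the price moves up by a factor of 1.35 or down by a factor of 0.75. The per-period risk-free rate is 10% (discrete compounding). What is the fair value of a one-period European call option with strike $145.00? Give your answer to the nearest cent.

$12.59

Risk-neutral probability p = (1 + 0.1 − 0.75)/(1.35 − 0.75) = 0.3500/0.6000 = 0.5833
Terminal stock prices: S_u = 168.8, S_d = 93.75
Terminal payoffs (S − K): max(23.75, 0) = 23.75, max(-51.25, 0) = 0
Node 0 (S = 125): V_0 = 1/1.1·[0.5833·23.7500 + 0.4167·0.0000] = 12.5947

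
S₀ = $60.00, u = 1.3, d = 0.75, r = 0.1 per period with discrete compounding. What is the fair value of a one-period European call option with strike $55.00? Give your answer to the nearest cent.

Risk-neutral probability p = (1 + 0.1 − 0.75)/(1.3 − 0.75) = 0.3500/0.5500 = 0.6364
Terminal stock prices: S_u = 78, S_d = 45
Terminal payoffs (S − K): max(23, 0) = 23, max(-10, 0) = 0
Node 0 (S = 60): V_0 = 1/1.1·[0.6364·23.0000 + 0.3636·0.0000] = 13.3058

$13.31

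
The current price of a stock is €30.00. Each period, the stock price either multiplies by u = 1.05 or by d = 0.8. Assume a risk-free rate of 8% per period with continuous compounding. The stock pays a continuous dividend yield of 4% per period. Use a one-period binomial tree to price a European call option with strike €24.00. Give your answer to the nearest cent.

Per-period risk-free factor R = e^0.08 = 1.0833; dividend-adjusted growth = e^(0.08−0.04) = 1.0408.
Risk-neutral probability p = (1.0408 − 0.8)/(1.05 − 0.8) = 0.2408/0.2500 = 0.9632
Terminal stock prices: S_u = 31.5, S_d = 24
Terminal payoffs (S − K): max(7.5, 0) = 7.5, max(0, 0) = 0
Node 0 (S = 30): V_0 = e^(−0.08)·[0.9632·7.5000 + 0.0368·0.0000] = 6.6689

€6.67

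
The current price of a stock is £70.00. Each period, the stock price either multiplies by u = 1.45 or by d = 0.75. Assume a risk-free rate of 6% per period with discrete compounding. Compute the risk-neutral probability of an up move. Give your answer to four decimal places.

Risk-neutral probability p = (1 + 0.06 − 0.75)/(1.45 − 0.75) = 0.3100/0.7000 = 0.4429

p = 0.4429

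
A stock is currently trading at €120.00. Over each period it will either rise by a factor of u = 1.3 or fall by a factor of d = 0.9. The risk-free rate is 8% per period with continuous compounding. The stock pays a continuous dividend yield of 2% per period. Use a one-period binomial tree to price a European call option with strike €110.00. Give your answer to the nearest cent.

€17.18

Per-period risk-free factor R = e^0.08 = 1.0833; dividend-adjusted growth = e^(0.08−0.02) = 1.0618.
Risk-neutral probability p = (1.0618 − 0.9)/(1.3 − 0.9) = 0.1618/0.4000 = 0.4046
Terminal stock prices: S_u = 156, S_d = 108
Terminal payoffs (S − K): max(46, 0) = 46, max(-2, 0) = 0
Node 0 (S = 120): V_0 = e^(−0.08)·[0.4046·46.0000 + 0.5954·0.0000] = 17.1803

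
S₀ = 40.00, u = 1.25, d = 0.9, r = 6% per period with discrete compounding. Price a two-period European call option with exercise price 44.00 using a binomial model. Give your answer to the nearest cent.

3.88

Risk-neutral probability p = (1 + 0.06 − 0.9)/(1.25 − 0.9) = 0.1600/0.3500 = 0.4571
Terminal stock prices: S_uu = 62.5, S_ud = 45, S_dd = 32.4
Terminal payoffs (S − K): max(18.5, 0) = 18.5, max(1, 0) = 1, max(-11.6, 0) = 0
Node u (S = 50): V_u = 1/1.06·[0.4571·18.5000 + 0.5429·1.0000] = 8.4906
Node d (S = 36): V_d = 1/1.06·[0.4571·1.0000 + 0.5429·0.0000] = 0.4313
Node 0 (S = 40): V_0 = 1/1.06·[0.4571·8.4906 + 0.5429·0.4313] = 3.8826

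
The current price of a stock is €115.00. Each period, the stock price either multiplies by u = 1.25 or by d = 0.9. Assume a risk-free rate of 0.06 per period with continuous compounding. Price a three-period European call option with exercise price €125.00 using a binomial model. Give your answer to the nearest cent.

Risk-neutral probability p = (e^0.06 − 0.9)/(1.25 − 0.9) = 0.1618/0.3500 = 0.4624
Terminal stock prices: S_uuu = 224.6, S_uud = 161.7, S_udd = 116.4, S_ddd = 83.84
Terminal payoffs (S − K): max(99.61, 0) = 99.61, max(36.72, 0) = 36.72, max(-8.562, 0) = 0, max(-41.16, 0) = 0
Node uu (S = 179.7): V_uu = e^(−0.06)·[0.4624·99.6094 + 0.5376·36.7188] = 61.9669
Node ud (S = 129.4): V_ud = e^(−0.06)·[0.4624·36.7188 + 0.5376·0.0000] = 15.9896
Node dd (S = 93.15): V_dd = e^(−0.06)·[0.4624·0.0000 + 0.5376·0.0000] = 0.0000
Node u (S = 143.8): V_u = e^(−0.06)·[0.4624·61.9669 + 0.5376·15.9896] = 35.0799
Node d (S = 103.5): V_d = e^(−0.06)·[0.4624·15.9896 + 0.5376·0.0000] = 6.9629
Node 0 (S = 115): V_0 = e^(−0.06)·[0.4624·35.0799 + 0.5376·6.9629] = 18.8013

€18.80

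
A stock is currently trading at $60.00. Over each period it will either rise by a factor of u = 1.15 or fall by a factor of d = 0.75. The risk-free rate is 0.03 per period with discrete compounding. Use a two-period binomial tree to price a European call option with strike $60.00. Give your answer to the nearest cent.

Risk-neutral probability p = (1 + 0.03 − 0.75)/(1.15 − 0.75) = 0.2800/0.4000 = 0.7000
Terminal stock prices: S_uu = 79.35, S_ud = 51.75, S_dd = 33.75
Terminal payoffs (S − K): max(19.35, 0) = 19.35, max(-8.25, 0) = 0, max(-26.25, 0) = 0
Node u (S = 69): V_u = 1/1.03·[0.7000·19.3500 + 0.3000·0.0000] = 13.1505
Node d (S = 45): V_d = 1/1.03·[0.7000·0.0000 + 0.3000·0.0000] = 0.0000
Node 0 (S = 60): V_0 = 1/1.03·[0.7000·13.1505 + 0.3000·0.0000] = 8.9372

$8.94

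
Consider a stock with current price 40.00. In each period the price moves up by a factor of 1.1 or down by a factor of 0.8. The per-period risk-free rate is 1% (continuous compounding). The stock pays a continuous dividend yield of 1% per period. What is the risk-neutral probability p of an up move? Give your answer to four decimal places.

p = 0.6667

Per-period risk-free factor R = e^0.01 = 1.0101; dividend-adjusted growth = e^(0.01−0.01) = 1.0000.
Risk-neutral probability p = (1.0000 − 0.8)/(1.1 − 0.8) = 0.2000/0.3000 = 0.6667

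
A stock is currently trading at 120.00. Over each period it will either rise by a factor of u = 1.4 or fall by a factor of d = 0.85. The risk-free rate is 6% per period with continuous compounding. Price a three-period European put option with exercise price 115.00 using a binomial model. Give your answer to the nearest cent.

8.02

Risk-neutral probability p = (e^0.06 − 0.85)/(1.4 − 0.85) = 0.2118/0.5500 = 0.3852
Terminal stock prices: S_uuu = 329.3, S_uud = 199.9, S_udd = 121.4, S_ddd = 73.69
Terminal payoffs (K − S): max(-214.3, 0) = 0, max(-84.92, 0) = 0, max(-6.38, 0) = 0, max(41.31, 0) = 41.31
Node uu (S = 235.2): V_uu = e^(−0.06)·[0.3852·0.0000 + 0.6148·0.0000] = 0.0000
Node ud (S = 142.8): V_ud = e^(−0.06)·[0.3852·0.0000 + 0.6148·0.0000] = 0.0000
Node dd (S = 86.7): V_dd = e^(−0.06)·[0.3852·0.0000 + 0.6148·41.3050] = 23.9171
Node u (S = 168): V_u = e^(−0.06)·[0.3852·0.0000 + 0.6148·0.0000] = 0.0000
Node d (S = 102): V_d = e^(−0.06)·[0.3852·0.0000 + 0.6148·23.9171] = 13.8489
Node 0 (S = 120): V_0 = e^(−0.06)·[0.3852·0.0000 + 0.6148·13.8489] = 8.0190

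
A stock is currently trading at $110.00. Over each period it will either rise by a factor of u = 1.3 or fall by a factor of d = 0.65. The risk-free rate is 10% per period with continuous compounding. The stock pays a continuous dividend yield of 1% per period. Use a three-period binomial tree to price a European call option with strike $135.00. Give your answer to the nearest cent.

$25.22

Per-period risk-free factor R = e^0.1 = 1.1052; dividend-adjusted growth = e^(0.1−0.01) = 1.0942.
Risk-neutral probability p = (1.0942 − 0.65)/(1.3 − 0.65) = 0.4442/0.6500 = 0.6833
Terminal stock prices: S_uuu = 241.7, S_uud = 120.8, S_udd = 60.42, S_ddd = 30.21
Terminal payoffs (S − K): max(106.7, 0) = 106.7, max(-14.16, 0) = 0, max(-74.58, 0) = 0, max(-104.8, 0) = 0
Node uu (S = 185.9): V_uu = e^(−0.1)·[0.6833·106.6700 + 0.3167·0.0000] = 65.9558
Node ud (S = 92.95): V_ud = e^(−0.1)·[0.6833·0.0000 + 0.3167·0.0000] = 0.0000
Node dd (S = 46.48): V_dd = e^(−0.1)·[0.6833·0.0000 + 0.3167·0.0000] = 0.0000
Node u (S = 143): V_u = e^(−0.1)·[0.6833·65.9558 + 0.3167·0.0000] = 40.7815
Node d (S = 71.5): V_d = e^(−0.1)·[0.6833·0.0000 + 0.3167·0.0000] = 0.0000
Node 0 (S = 110): V_0 = e^(−0.1)·[0.6833·40.7815 + 0.3167·0.0000] = 25.2159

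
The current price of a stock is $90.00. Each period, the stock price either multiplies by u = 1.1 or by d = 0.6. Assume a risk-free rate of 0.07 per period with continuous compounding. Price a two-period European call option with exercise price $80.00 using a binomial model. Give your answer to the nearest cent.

$22.44

Risk-neutral probability p = (e^0.07 − 0.6)/(1.1 − 0.6) = 0.4725/0.5000 = 0.9450
Terminal stock prices: S_uu = 108.9, S_ud = 59.4, S_dd = 32.4
Terminal payoffs (S − K): max(28.9, 0) = 28.9, max(-20.6, 0) = 0, max(-47.6, 0) = 0
Node u (S = 99): V_u = e^(−0.07)·[0.9450·28.9000 + 0.0550·0.0000] = 25.4646
Node d (S = 54): V_d = e^(−0.07)·[0.9450·0.0000 + 0.0550·0.0000] = 0.0000
Node 0 (S = 90): V_0 = e^(−0.07)·[0.9450·25.4646 + 0.0550·0.0000] = 22.4375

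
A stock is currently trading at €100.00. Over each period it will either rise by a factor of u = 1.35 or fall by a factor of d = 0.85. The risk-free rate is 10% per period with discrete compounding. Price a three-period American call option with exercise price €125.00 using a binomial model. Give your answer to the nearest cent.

€19.79

Risk-neutral probability p = (1 + 0.1 − 0.85)/(1.35 − 0.85) = 0.2500/0.5000 = 0.5000
Terminal stock prices: S_uuu = 246, S_uud = 154.9, S_udd = 97.54, S_ddd = 61.41
Terminal payoffs (S − K): max(121, 0) = 121, max(29.91, 0) = 29.91, max(-27.46, 0) = 0, max(-63.59, 0) = 0
Node uu (S = 182.3): continuation = 1/1.1·[0.5000·121.0375 + 0.5000·29.9125] = 68.6136; exercise value = 57.2500 ≤ continuation, so V_uu = 68.6136
Node ud (S = 114.8): continuation = 1/1.1·[0.5000·29.9125 + 0.5000·0.0000] = 13.5966; exercise value = 0.0000 ≤ continuation, so V_ud = 13.5966
Node dd (S = 72.25): continuation = 1/1.1·[0.5000·0.0000 + 0.5000·0.0000] = 0.0000; exercise value = 0.0000 ≤ continuation, so V_dd = 0.0000
Node u (S = 135): continuation = 1/1.1·[0.5000·68.6136 + 0.5000·13.5966] = 37.3683; exercise value = 10.0000 ≤ continuation, so V_u = 37.3683
Node d (S = 85): continuation = 1/1.1·[0.5000·13.5966 + 0.5000·0.0000] = 6.1803; exercise value = 0.0000 ≤ continuation, so V_d = 6.1803
Node 0 (S = 100): continuation = 1/1.1·[0.5000·37.3683 + 0.5000·6.1803] = 19.7948; exercise value = 0.0000 ≤ continuation, so V_0 = 19.7948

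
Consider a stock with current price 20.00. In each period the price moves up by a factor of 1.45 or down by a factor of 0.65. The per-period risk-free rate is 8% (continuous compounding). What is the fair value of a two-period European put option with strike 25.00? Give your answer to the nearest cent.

Risk-neutral probability p = (e^0.08 − 0.65)/(1.45 − 0.65) = 0.4333/0.8000 = 0.5416
Terminal stock prices: S_uu = 42.05, S_ud = 18.85, S_dd = 8.45
Terminal payoffs (K − S): max(-17.05, 0) = 0, max(6.15, 0) = 6.15, max(16.55, 0) = 16.55
Node u (S = 29): V_u = e^(−0.08)·[0.5416·0.0000 + 0.4584·6.1500] = 2.6024
Node d (S = 13): V_d = e^(−0.08)·[0.5416·6.1500 + 0.4584·16.5500] = 10.0779
Node 0 (S = 20): V_0 = e^(−0.08)·[0.5416·2.6024 + 0.4584·10.0779] = 5.5655

5.57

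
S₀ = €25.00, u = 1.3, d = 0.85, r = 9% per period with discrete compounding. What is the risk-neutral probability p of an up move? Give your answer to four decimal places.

Risk-neutral probability p = (1 + 0.09 − 0.85)/(1.3 − 0.85) = 0.2400/0.4500 = 0.5333

p = 0.5333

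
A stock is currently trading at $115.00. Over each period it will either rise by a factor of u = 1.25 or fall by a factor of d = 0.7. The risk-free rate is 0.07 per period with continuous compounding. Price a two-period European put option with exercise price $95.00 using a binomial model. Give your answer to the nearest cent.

Risk-neutral probability p = (e^0.07 − 0.7)/(1.25 − 0.7) = 0.3725/0.5500 = 0.6773
Terminal stock prices: S_uu = 179.7, S_ud = 100.6, S_dd = 56.35
Terminal payoffs (K − S): max(-84.69, 0) = 0, max(-5.625, 0) = 0, max(38.65, 0) = 38.65
Node u (S = 143.8): V_u = e^(−0.07)·[0.6773·0.0000 + 0.3227·0.0000] = 0.0000
Node d (S = 80.5): V_d = e^(−0.07)·[0.6773·0.0000 + 0.3227·38.6500] = 11.6296
Node 0 (S = 115): V_0 = e^(−0.07)·[0.6773·0.0000 + 0.3227·11.6296] = 3.4993

$3.50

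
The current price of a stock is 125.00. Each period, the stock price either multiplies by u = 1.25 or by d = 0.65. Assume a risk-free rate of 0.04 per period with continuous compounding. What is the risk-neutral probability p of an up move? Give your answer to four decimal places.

p = 0.6514

Risk-neutral probability p = (e^0.04 − 0.65)/(1.25 − 0.65) = 0.3908/0.6000 = 0.6514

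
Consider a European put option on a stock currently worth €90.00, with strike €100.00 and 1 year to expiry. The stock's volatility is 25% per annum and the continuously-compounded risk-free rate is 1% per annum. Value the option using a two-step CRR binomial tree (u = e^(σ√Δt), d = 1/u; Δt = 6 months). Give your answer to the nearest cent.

CRR parameters: u = e^(σ√Δt) = e^(0.25·√0.5) = 1.1934, d = 1/u = 0.8380
Per-period rate: rΔt = 0.01·0.5 = 0.005, so R = e^0.005 = 1.0050
Risk-neutral probability p = (e^0.005 − 0.8380)/(1.1934 − 0.8380) = 0.1670/0.3554 = 0.4700
Terminal stock prices: S_uu = 128.2, S_ud = 90, S_dd = 63.2
Terminal payoffs (K − S): max(-28.17, 0) = 0, max(10, 0) = 10, max(36.8, 0) = 36.8
Node u (S = 107.4): V_u = e^(−0.005)·[0.4700·0.0000 + 0.5300·10.0000] = 5.2733
Node d (S = 75.42): V_d = e^(−0.005)·[0.4700·10.0000 + 0.5300·36.8030] = 24.0842
Node 0 (S = 90): V_0 = e^(−0.005)·[0.4700·5.2733 + 0.5300·24.0842] = 15.1666

€15.17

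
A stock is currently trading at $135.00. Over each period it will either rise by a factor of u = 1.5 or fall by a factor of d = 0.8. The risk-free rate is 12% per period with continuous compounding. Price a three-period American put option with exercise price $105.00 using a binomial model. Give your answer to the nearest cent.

$4.14

Risk-neutral probability p = (e^0.12 − 0.8)/(1.5 − 0.8) = 0.3275/0.7000 = 0.4679
Terminal stock prices: S_uuu = 455.6, S_uud = 243, S_udd = 129.6, S_ddd = 69.12
Terminal payoffs (K − S): max(-350.6, 0) = 0, max(-138, 0) = 0, max(-24.6, 0) = 0, max(35.88, 0) = 35.88
Node uu (S = 303.8): continuation = e^(−0.12)·[0.4679·0.0000 + 0.5321·0.0000] = 0.0000; exercise value = 0.0000 ≤ continuation, so V_uu = 0.0000
Node ud (S = 162): continuation = e^(−0.12)·[0.4679·0.0000 + 0.5321·0.0000] = 0.0000; exercise value = 0.0000 ≤ continuation, so V_ud = 0.0000
Node dd (S = 86.4): continuation = e^(−0.12)·[0.4679·0.0000 + 0.5321·35.8800] = 16.9344; exercise value = 18.6000 > continuation, so V_dd = 18.6000 (exercise)
Node u (S = 202.5): continuation = e^(−0.12)·[0.4679·0.0000 + 0.5321·0.0000] = 0.0000; exercise value = 0.0000 ≤ continuation, so V_u = 0.0000
Node d (S = 108): continuation = e^(−0.12)·[0.4679·0.0000 + 0.5321·18.6000] = 8.7787; exercise value = 0.0000 ≤ continuation, so V_d = 8.7787
Node 0 (S = 135): continuation = e^(−0.12)·[0.4679·0.0000 + 0.5321·8.7787] = 4.1433; exercise value = 0.0000 ≤ continuation, so V_0 = 4.1433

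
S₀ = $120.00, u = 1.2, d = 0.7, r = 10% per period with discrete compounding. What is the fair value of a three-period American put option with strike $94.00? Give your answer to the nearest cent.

$2.38

Risk-neutral probability p = (1 + 0.1 − 0.7)/(1.2 − 0.7) = 0.4000/0.5000 = 0.8000
Terminal stock prices: S_uuu = 207.4, S_uud = 121, S_udd = 70.56, S_ddd = 41.16
Terminal payoffs (K − S): max(-113.4, 0) = 0, max(-26.96, 0) = 0, max(23.44, 0) = 23.44, max(52.84, 0) = 52.84
Node uu (S = 172.8): continuation = 1/1.1·[0.8000·0.0000 + 0.2000·0.0000] = 0.0000; exercise value = 0.0000 ≤ continuation, so V_uu = 0.0000
Node ud (S = 100.8): continuation = 1/1.1·[0.8000·0.0000 + 0.2000·23.4400] = 4.2618; exercise value = 0.0000 ≤ continuation, so V_ud = 4.2618
Node dd (S = 58.8): continuation = 1/1.1·[0.8000·23.4400 + 0.2000·52.8400] = 26.6545; exercise value = 35.2000 > continuation, so V_dd = 35.2000 (exercise)
Node u (S = 144): continuation = 1/1.1·[0.8000·0.0000 + 0.2000·4.2618] = 0.7749; exercise value = 0.0000 ≤ continuation, so V_u = 0.7749
Node d (S = 84): continuation = 1/1.1·[0.8000·4.2618 + 0.2000·35.2000] = 9.4995; exercise value = 10.0000 > continuation, so V_d = 10.0000 (exercise)
Node 0 (S = 120): continuation = 1/1.1·[0.8000·0.7749 + 0.2000·10.0000] = 2.3817; exercise value = 0.0000 ≤ continuation, so V_0 = 2.3817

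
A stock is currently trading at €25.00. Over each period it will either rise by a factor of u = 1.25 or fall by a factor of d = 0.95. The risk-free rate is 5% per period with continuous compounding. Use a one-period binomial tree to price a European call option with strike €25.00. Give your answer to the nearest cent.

Risk-neutral probability p = (e^0.05 − 0.95)/(1.25 − 0.95) = 0.1013/0.3000 = 0.3376
Terminal stock prices: S_u = 31.25, S_d = 23.75
Terminal payoffs (S − K): max(6.25, 0) = 6.25, max(-1.25, 0) = 0
Node 0 (S = 25): V_0 = e^(−0.05)·[0.3376·6.2500 + 0.6624·0.0000] = 2.0069

€2.01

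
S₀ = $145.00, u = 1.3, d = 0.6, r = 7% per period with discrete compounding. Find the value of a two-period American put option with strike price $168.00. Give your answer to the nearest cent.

Risk-neutral probability p = (1 + 0.07 − 0.6)/(1.3 − 0.6) = 0.4700/0.7000 = 0.6714
Terminal stock prices: S_uu = 245.1, S_ud = 113.1, S_dd = 52.2
Terminal payoffs (K − S): max(-77.05, 0) = 0, max(54.9, 0) = 54.9, max(115.8, 0) = 115.8
Node u (S = 188.5): continuation = 1/1.07·[0.6714·0.0000 + 0.3286·54.9000] = 16.8585; exercise value = 0.0000 ≤ continuation, so V_u = 16.8585
Node d (S = 87): continuation = 1/1.07·[0.6714·54.9000 + 0.3286·115.8000] = 70.0093; exercise value = 81.0000 > continuation, so V_d = 81.0000 (exercise)
Node 0 (S = 145): continuation = 1/1.07·[0.6714·16.8585 + 0.3286·81.0000] = 35.4519; exercise value = 23.0000 ≤ continuation, so V_0 = 35.4519

$35.45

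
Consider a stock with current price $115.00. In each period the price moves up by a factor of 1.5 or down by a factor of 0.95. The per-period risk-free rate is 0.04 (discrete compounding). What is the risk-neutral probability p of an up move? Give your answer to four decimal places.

Risk-neutral probability p = (1 + 0.04 − 0.95)/(1.5 − 0.95) = 0.0900/0.5500 = 0.1636

p = 0.1636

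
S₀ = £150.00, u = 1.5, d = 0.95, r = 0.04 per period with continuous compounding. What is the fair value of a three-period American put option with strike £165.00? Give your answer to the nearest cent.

Risk-neutral probability p = (e^0.04 − 0.95)/(1.5 − 0.95) = 0.0908/0.5500 = 0.1651
Terminal stock prices: S_uuu = 506.2, S_uud = 320.6, S_udd = 203.1, S_ddd = 128.6
Terminal payoffs (K − S): max(-341.2, 0) = 0, max(-155.6, 0) = 0, max(-38.06, 0) = 0, max(36.39, 0) = 36.39
Node uu (S = 337.5): continuation = e^(−0.04)·[0.1651·0.0000 + 0.8349·0.0000] = 0.0000; exercise value = 0.0000 ≤ continuation, so V_uu = 0.0000
Node ud (S = 213.8): continuation = e^(−0.04)·[0.1651·0.0000 + 0.8349·0.0000] = 0.0000; exercise value = 0.0000 ≤ continuation, so V_ud = 0.0000
Node dd (S = 135.4): continuation = e^(−0.04)·[0.1651·0.0000 + 0.8349·36.3938] = 29.1934; exercise value = 29.6250 > continuation, so V_dd = 29.6250 (exercise)
Node u (S = 225): continuation = e^(−0.04)·[0.1651·0.0000 + 0.8349·0.0000] = 0.0000; exercise value = 0.0000 ≤ continuation, so V_u = 0.0000
Node d (S = 142.5): continuation = e^(−0.04)·[0.1651·0.0000 + 0.8349·29.6250] = 23.7638; exercise value = 22.5000 ≤ continuation, so V_d = 23.7638
Node 0 (S = 150): continuation = e^(−0.04)·[0.1651·0.0000 + 0.8349·23.7638] = 19.0622; exercise value = 15.0000 ≤ continuation, so V_0 = 19.0622

£19.06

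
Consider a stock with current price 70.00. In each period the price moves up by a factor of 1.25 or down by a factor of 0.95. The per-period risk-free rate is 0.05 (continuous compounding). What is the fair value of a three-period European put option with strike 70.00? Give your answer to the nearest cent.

2.50

Risk-neutral probability p = (e^0.05 − 0.95)/(1.25 − 0.95) = 0.1013/0.3000 = 0.3376
Terminal stock prices: S_uuu = 136.7, S_uud = 103.9, S_udd = 78.97, S_ddd = 60.02
Terminal payoffs (K − S): max(-66.72, 0) = 0, max(-33.91, 0) = 0, max(-8.969, 0) = 0, max(9.984, 0) = 9.984
Node uu (S = 109.4): V_uu = e^(−0.05)·[0.3376·0.0000 + 0.6624·0.0000] = 0.0000
Node ud (S = 83.12): V_ud = e^(−0.05)·[0.3376·0.0000 + 0.6624·0.0000] = 0.0000
Node dd (S = 63.17): V_dd = e^(−0.05)·[0.3376·0.0000 + 0.6624·9.9838] = 6.2910
Node u (S = 87.5): V_u = e^(−0.05)·[0.3376·0.0000 + 0.6624·0.0000] = 0.0000
Node d (S = 66.5): V_d = e^(−0.05)·[0.3376·0.0000 + 0.6624·6.2910] = 3.9641
Node 0 (S = 70): V_0 = e^(−0.05)·[0.3376·0.0000 + 0.6624·3.9641] = 2.4979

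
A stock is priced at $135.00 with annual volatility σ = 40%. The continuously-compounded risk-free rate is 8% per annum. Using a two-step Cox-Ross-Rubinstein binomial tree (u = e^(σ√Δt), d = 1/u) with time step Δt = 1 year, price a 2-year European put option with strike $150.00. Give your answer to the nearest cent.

$25.22

CRR parameters: u = e^(σ√Δt) = e^(0.4·√1) = 1.4918, d = 1/u = 0.6703
Per-period rate: rΔt = 0.08·1 = 0.08, so R = e^0.08 = 1.0833
Risk-neutral probability p = (e^0.08 − 0.6703)/(1.4918 − 0.6703) = 0.4130/0.8215 = 0.5027
Terminal stock prices: S_uu = 300.4, S_ud = 135, S_dd = 60.66
Terminal payoffs (K − S): max(-150.4, 0) = 0, max(15, 0) = 15, max(89.34, 0) = 89.34
Node u (S = 201.4): V_u = e^(−0.08)·[0.5027·0.0000 + 0.4973·15.0000] = 6.8860
Node d (S = 90.49): V_d = e^(−0.08)·[0.5027·15.0000 + 0.4973·89.3406] = 47.9742
Node 0 (S = 135): V_0 = e^(−0.08)·[0.5027·6.8860 + 0.4973·47.9742] = 25.2190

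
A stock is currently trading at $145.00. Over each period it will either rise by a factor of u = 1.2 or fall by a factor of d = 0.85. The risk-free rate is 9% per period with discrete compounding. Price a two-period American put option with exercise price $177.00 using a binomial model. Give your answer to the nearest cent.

$32.00

Risk-neutral probability p = (1 + 0.09 − 0.85)/(1.2 − 0.85) = 0.2400/0.3500 = 0.6857
Terminal stock prices: S_uu = 208.8, S_ud = 147.9, S_dd = 104.8
Terminal payoffs (K − S): max(-31.8, 0) = 0, max(29.1, 0) = 29.1, max(72.24, 0) = 72.24
Node u (S = 174): continuation = 1/1.09·[0.6857·0.0000 + 0.3143·29.1000] = 8.3906; exercise value = 3.0000 ≤ continuation, so V_u = 8.3906
Node d (S = 123.2): continuation = 1/1.09·[0.6857·29.1000 + 0.3143·72.2375] = 39.1353; exercise value = 53.7500 > continuation, so V_d = 53.7500 (exercise)
Node 0 (S = 145): continuation = 1/1.09·[0.6857·8.3906 + 0.3143·53.7500] = 20.7765; exercise value = 32.0000 > continuation, so V_0 = 32.0000 (exercise)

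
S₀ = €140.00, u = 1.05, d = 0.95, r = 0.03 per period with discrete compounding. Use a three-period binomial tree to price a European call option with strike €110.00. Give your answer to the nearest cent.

€39.33

Risk-neutral probability p = (1 + 0.03 − 0.95)/(1.05 − 0.95) = 0.0800/0.1000 = 0.8000
Terminal stock prices: S_uuu = 162.1, S_uud = 146.6, S_udd = 132.7, S_ddd = 120
Terminal payoffs (S − K): max(52.07, 0) = 52.07, max(36.63, 0) = 36.63, max(22.67, 0) = 22.67, max(10.03, 0) = 10.03
Node uu (S = 154.3): V_uu = 1/1.03·[0.8000·52.0675 + 0.2000·36.6325] = 47.5539
Node ud (S = 139.7): V_ud = 1/1.03·[0.8000·36.6325 + 0.2000·22.6675] = 32.8539
Node dd (S = 126.3): V_dd = 1/1.03·[0.8000·22.6675 + 0.2000·10.0325] = 19.5539
Node u (S = 147): V_u = 1/1.03·[0.8000·47.5539 + 0.2000·32.8539] = 43.3144
Node d (S = 133): V_d = 1/1.03·[0.8000·32.8539 + 0.2000·19.5539] = 29.3144
Node 0 (S = 140): V_0 = 1/1.03·[0.8000·43.3144 + 0.2000·29.3144] = 39.3344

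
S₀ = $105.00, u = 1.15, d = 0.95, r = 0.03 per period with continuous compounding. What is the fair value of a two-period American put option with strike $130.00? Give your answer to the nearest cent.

$25.00

Risk-neutral probability p = (e^0.03 − 0.95)/(1.15 − 0.95) = 0.0805/0.2000 = 0.4023
Terminal stock prices: S_uu = 138.9, S_ud = 114.7, S_dd = 94.76
Terminal payoffs (K − S): max(-8.862, 0) = 0, max(15.29, 0) = 15.29, max(35.24, 0) = 35.24
Node u (S = 120.7): continuation = e^(−0.03)·[0.4023·0.0000 + 0.5977·15.2875] = 8.8677; exercise value = 9.2500 > continuation, so V_u = 9.2500 (exercise)
Node d (S = 99.75): continuation = e^(−0.03)·[0.4023·15.2875 + 0.5977·35.2375] = 26.4079; exercise value = 30.2500 > continuation, so V_d = 30.2500 (exercise)
Node 0 (S = 105): continuation = e^(−0.03)·[0.4023·9.2500 + 0.5977·30.2500] = 21.1579; exercise value = 25.0000 > continuation, so V_0 = 25.0000 (exercise)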